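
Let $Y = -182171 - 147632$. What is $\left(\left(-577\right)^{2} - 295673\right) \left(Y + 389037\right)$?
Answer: $2206821904$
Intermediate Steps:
$Y = -329803$
$\left(\left(-577\right)^{2} - 295673\right) \left(Y + 389037\right) = \left(\left(-577\right)^{2} - 295673\right) \left(-329803 + 389037\right) = \left(332929 - 295673\right) 59234 = 37256 \cdot 59234 = 2206821904$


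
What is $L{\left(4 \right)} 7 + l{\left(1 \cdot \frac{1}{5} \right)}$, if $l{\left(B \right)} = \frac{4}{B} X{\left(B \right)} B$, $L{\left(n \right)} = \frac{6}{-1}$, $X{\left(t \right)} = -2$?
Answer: $-50$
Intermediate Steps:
$L{\left(n \right)} = -6$ ($L{\left(n \right)} = 6 \left(-1\right) = -6$)
$l{\left(B \right)} = -8$ ($l{\left(B \right)} = \frac{4}{B} \left(-2\right) B = - \frac{8}{B} B = -8$)
$L{\left(4 \right)} 7 + l{\left(1 \cdot \frac{1}{5} \right)} = \left(-6\right) 7 - 8 = -42 - 8 = -50$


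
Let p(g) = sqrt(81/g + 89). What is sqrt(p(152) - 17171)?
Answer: sqrt(-24794924 + 19*sqrt(517142))/38 ≈ 131.0*I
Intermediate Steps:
p(g) = sqrt(89 + 81/g)
sqrt(p(152) - 17171) = sqrt(sqrt(89 + 81/152) - 17171) = sqrt(sqrt(13609/152) - 17171) = sqrt(sqrt(517142)/76 - 17171) = sqrt(-17171 + sqrt(517142)/76)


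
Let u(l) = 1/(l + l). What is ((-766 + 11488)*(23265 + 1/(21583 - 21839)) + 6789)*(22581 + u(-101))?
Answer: 145644812627626431/25856 ≈ 5.6329e+12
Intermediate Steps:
u(l) = 1/(2*l)
((-766 + 11488)*(23265 + 1/(21583 - 21839)) + 6789)*(22581 + u(-101)) = ((-766 + 11488)*(23265 + 1/(21583 - 21839)) + 6789)*(22581 + (½)/(-101)) = (10722*(23265 + 1/(-256)) + 6789)*(22581 + (½)*(-1/101)) = (10722*(23265 - 1/256) + 6789)*(22581 - 1/202) = (10722*(5955839/256) + 6789)*(4561361/202) = (31929252879/128 + 6789)*(4561361/202) = (31930121871/128)*(4561361/202) = 145644812627626431/25856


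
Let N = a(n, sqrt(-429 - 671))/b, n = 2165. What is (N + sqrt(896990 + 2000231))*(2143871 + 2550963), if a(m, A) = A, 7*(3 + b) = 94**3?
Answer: 4694834*sqrt(2897221) + 328638380*I*sqrt(11)/830563 ≈ 7.9912e+9 + 1312.3*I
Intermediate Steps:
b = 830563/7 (b = -3 + (1/7)*94**3 = -3 + (1/7)*830584 = -3 + 830584/7 = 830563/7 ≈ 1.1865e+5)
N = 70*I*sqrt(11)/830563 (N = sqrt(-429 - 671)/(830563/7) = sqrt(-1100)*(7/830563) = (10*I*sqrt(11))*(7/830563) = 70*I*sqrt(11)/830563 ≈ 0.00027953*I)
(N + sqrt(896990 + 2000231))*(2143871 + 2550963) = (70*I*sqrt(11)/830563 + sqrt(896990 + 2000231))*(2143871 + 2550963) = (70*I*sqrt(11)/830563 + sqrt(2897221))*4694834 = (sqrt(2897221) + 70*I*sqrt(11)/830563)*4694834 = 4694834*sqrt(2897221) + 328638380*I*sqrt(11)/830563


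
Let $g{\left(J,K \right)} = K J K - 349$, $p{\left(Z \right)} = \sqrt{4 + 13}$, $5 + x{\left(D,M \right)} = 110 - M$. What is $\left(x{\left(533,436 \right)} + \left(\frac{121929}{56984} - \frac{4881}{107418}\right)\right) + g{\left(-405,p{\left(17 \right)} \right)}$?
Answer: $- \frac{18414223383}{2434808} \approx -7562.9$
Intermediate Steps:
$x{\left(D,M \right)} = 105 - M$ ($x{\left(D,M \right)} = -5 - \left(-110 + M\right) = 105 - M$)
$p{\left(Z \right)} = \sqrt{17}$
$g{\left(J,K \right)} = -349 + J K^{2}$ ($g{\left(J,K \right)} = J K K - 349 = J K^{2} - 349 = -349 + J K^{2}$)
$\left(x{\left(533,436 \right)} + \left(\frac{121929}{56984} - \frac{4881}{107418}\right)\right) + g{\left(-405,p{\left(17 \right)} \right)} = \left(\left(105 - 436\right) + \left(\frac{121929}{56984} - \frac{4881}{107418}\right)\right) - \left(349 + 405 \left(\sqrt{17}\right)^{2}\right) = \left(\left(105 - 436\right) + \left(121929 \cdot \frac{1}{56984} - \frac{1627}{35806}\right)\right) - 7234 = \left(-331 + \left(\frac{291}{136} - \frac{1627}{35806}\right)\right) - 7234 = \left(-331 + \frac{5099137}{2434808}\right) - 7234 = - \frac{800822311}{2434808} - 7234 = - \frac{18414223383}{2434808}$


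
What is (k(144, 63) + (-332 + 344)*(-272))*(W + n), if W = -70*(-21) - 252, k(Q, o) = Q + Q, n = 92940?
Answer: -280214208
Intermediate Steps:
k(Q, o) = 2*Q
W = 1218 (W = 1470 - 252 = 1218)
(k(144, 63) + (-332 + 344)*(-272))*(W + n) = (2*144 + (-332 + 344)*(-272))*(1218 + 92940) = (288 + 12*(-272))*94158 = (288 - 3264)*94158 = -2976*94158 = -280214208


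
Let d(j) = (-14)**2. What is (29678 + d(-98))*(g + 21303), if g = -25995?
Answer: -140168808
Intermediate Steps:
d(j) = 196
(29678 + d(-98))*(g + 21303) = (29678 + 196)*(-25995 + 21303) = 29874*(-4692) = -140168808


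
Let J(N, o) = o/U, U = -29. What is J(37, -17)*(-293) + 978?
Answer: 23381/29 ≈ 806.24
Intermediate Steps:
J(N, o) = -o/29 (J(N, o) = o/(-29) = o*(-1/29) = -o/29)
J(37, -17)*(-293) + 978 = -1/29*(-17)*(-293) + 978 = (17/29)*(-293) + 978 = -4981/29 + 978 = 23381/29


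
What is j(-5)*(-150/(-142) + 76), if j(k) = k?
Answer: -27355/71 ≈ -385.28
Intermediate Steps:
j(-5)*(-150/(-142) + 76) = -5*(-150/(-142) + 76) = -5*(-150*(-1/142) + 76) = -5*(75/71 + 76) = -5*5471/71 = -27355/71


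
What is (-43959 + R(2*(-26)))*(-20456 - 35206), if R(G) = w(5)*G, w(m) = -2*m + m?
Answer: 2432373738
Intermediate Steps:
w(m) = -m
R(G) = -5*G (R(G) = (-1*5)*G = -5*G)
(-43959 + R(2*(-26)))*(-20456 - 35206) = (-43959 - 10*(-26))*(-20456 - 35206) = (-43959 - 5*(-52))*(-55662) = (-43959 + 260)*(-55662) = -43699*(-55662) = 2432373738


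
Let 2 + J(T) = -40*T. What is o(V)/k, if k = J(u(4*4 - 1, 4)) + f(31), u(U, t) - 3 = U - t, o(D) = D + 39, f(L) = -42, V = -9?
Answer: -15/302 ≈ -0.049669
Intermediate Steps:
o(D) = 39 + D
u(U, t) = 3 + U - t (u(U, t) = 3 + (U - t) = 3 + U - t)
J(T) = -2 - 40*T
k = -604 (k = (-2 - 40*(3 + (4*4 - 1) - 1*4)) - 42 = (-2 - 40*(3 + (16 - 1) - 4)) - 42 = (-2 - 40*(3 + 15 - 4)) - 42 = (-2 - 40*14) - 42 = (-2 - 560) - 42 = -562 - 42 = -604)
o(V)/k = (39 - 9)/(-604) = 30*(-1/604) = -15/302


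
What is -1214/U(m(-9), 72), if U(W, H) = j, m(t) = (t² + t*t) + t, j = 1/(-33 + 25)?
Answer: 9712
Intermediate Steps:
j = -⅛ (j = 1/(-8) = -⅛ ≈ -0.12500)
m(t) = t + 2*t² (m(t) = (t² + t²) + t = 2*t² + t = t + 2*t²)
U(W, H) = -⅛
-1214/U(m(-9), 72) = -1214/(-⅛) = -1214*(-8) = 9712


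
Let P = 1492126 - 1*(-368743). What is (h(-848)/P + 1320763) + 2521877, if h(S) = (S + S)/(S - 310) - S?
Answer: 4140226150250480/1077443151 ≈ 3.8426e+6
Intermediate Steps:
P = 1860869 (P = 1492126 + 368743 = 1860869)
h(S) = -S + 2*S/(-310 + S) (h(S) = (2*S)/(-310 + S) - S = 2*S/(-310 + S) - S = -S + 2*S/(-310 + S))
(h(-848)/P + 1320763) + 2521877 = (-848*(312 - 1*(-848))/(-310 - 848)/1860869 + 1320763) + 2521877 = (-848*(312 + 848)/(-1158)*(1/1860869) + 1320763) + 2521877 = (-848*(-1/1158)*1160*(1/1860869) + 1320763) + 2521877 = ((491840/579)*(1/1860869) + 1320763) + 2521877 = (491840/1077443151 + 1320763) + 2521877 = 1423047048936053/1077443151 + 2521877 = 4140226150250480/1077443151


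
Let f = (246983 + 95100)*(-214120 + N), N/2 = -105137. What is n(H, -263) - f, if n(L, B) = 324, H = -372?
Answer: 145177973026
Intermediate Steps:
N = -210274 (N = 2*(-105137) = -210274)
f = -145177972702 (f = (246983 + 95100)*(-214120 - 210274) = 342083*(-424394) = -145177972702)
n(H, -263) - f = 324 - 1*(-145177972702) = 324 + 145177972702 = 145177973026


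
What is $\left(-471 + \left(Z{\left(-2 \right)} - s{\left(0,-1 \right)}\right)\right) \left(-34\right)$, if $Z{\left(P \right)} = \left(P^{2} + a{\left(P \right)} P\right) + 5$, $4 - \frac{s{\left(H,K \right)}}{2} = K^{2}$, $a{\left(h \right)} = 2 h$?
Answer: $15640$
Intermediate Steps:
$s{\left(H,K \right)} = 8 - 2 K^{2}$
$Z{\left(P \right)} = 5 + 3 P^{2}$ ($Z{\left(P \right)} = \left(P^{2} + 2 P P\right) + 5 = \left(P^{2} + 2 P^{2}\right) + 5 = 3 P^{2} + 5 = 5 + 3 P^{2}$)
$\left(-471 + \left(Z{\left(-2 \right)} - s{\left(0,-1 \right)}\right)\right) \left(-34\right) = \left(-471 - \left(3 - 12 - 2\right)\right) \left(-34\right) = \left(-471 + \left(\left(5 + 3 \cdot 4\right) - \left(8 - 2\right)\right)\right) \left(-34\right) = \left(-471 + \left(\left(5 + 12\right) - \left(8 - 2\right)\right)\right) \left(-34\right) = \left(-471 + \left(17 - 6\right)\right) \left(-34\right) = \left(-471 + 11\right) \left(-34\right) = \left(-460\right) \left(-34\right) = 15640$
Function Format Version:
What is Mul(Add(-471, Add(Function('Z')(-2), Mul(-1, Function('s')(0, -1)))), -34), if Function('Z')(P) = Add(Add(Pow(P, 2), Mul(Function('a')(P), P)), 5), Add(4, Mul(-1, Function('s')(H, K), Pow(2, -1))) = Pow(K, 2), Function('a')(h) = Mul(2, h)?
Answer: 15640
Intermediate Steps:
Function('s')(H, K) = Add(8, Mul(-2, Pow(K, 2)))
Function('Z')(P) = Add(5, Mul(3, Pow(P, 2))) (Function('Z')(P) = Add(Add(Pow(P, 2), Mul(Mul(2, P), P)), 5) = Add(Add(Pow(P, 2), Mul(2, Pow(P, 2))), 5) = Add(Mul(3, Pow(P, 2)), 5) = Add(5, Mul(3, Pow(P, 2))))
Mul(Add(-471, Add(Function('Z')(-2), Mul(-1, Function('s')(0, -1)))), -34) = Mul(Add(-471, Add(Add(5, Mul(3, Pow(-2, 2))), Mul(-1, Add(8, Mul(-2, Pow(-1, 2)))))), -34) = Mul(Add(-471, Add(Add(5, Mul(3, 4)), Mul(-1, Add(8, Mul(-2, 1))))), -34) = Mul(Add(-471, Add(Add(5, 12), Mul(-1, Add(8, -2)))), -34) = Mul(Add(-471, Add(17, Mul(-1, 6))), -34) = Mul(Add(-471, Add(17, -6)), -34) = Mul(Add(-471, 11), -34) = Mul(-460, -34) = 15640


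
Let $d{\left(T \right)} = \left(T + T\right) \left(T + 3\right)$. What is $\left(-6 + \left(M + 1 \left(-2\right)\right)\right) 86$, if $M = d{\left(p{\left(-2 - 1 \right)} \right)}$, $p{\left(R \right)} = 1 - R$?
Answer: $4128$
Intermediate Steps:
$d{\left(T \right)} = 2 T \left(3 + T\right)$
$M = 56$ ($M = 2 \left(1 - \left(-2 - 1\right)\right) \left(3 + \left(1 - \left(-2 - 1\right)\right)\right) = 2 \left(1 - -3\right) \left(3 + \left(1 - -3\right)\right) = 2 \left(1 + 3\right) \left(3 + \left(1 + 3\right)\right) = 2 \cdot 4 \left(3 + 4\right) = 2 \cdot 4 \cdot 7 = 56$)
$\left(-6 + \left(M + 1 \left(-2\right)\right)\right) 86 = \left(-6 + \left(56 + 1 \left(-2\right)\right)\right) 86 = \left(-6 + \left(56 - 2\right)\right) 86 = \left(-6 + 54\right) 86 = 48 \cdot 86 = 4128$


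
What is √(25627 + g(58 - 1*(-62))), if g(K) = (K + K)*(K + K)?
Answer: √83227 ≈ 288.49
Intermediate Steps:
g(K) = 4*K² (g(K) = (2*K)*(2*K) = 4*K²)
√(25627 + g(58 - 1*(-62))) = √(25627 + 4*(58 - 1*(-62))²) = √(25627 + 4*(58 + 62)²) = √(25627 + 4*120²) = √(25627 + 4*14400) = √(25627 + 57600) = √83227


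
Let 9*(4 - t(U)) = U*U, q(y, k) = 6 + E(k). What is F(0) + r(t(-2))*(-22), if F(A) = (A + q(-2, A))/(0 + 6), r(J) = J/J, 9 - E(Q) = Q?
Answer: -39/2 ≈ -19.500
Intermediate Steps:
E(Q) = 9 - Q
q(y, k) = 15 - k (q(y, k) = 6 + (9 - k) = 15 - k)
t(U) = 4 - U²/9 (t(U) = 4 - U*U/9 = 4 - U²/9)
r(J) = 1
F(A) = 5/2 (F(A) = (A + (15 - A))/(0 + 6) = 15/6 = 15*(⅙) = 5/2)
F(0) + r(t(-2))*(-22) = 5/2 + 1*(-22) = 5/2 - 22 = -39/2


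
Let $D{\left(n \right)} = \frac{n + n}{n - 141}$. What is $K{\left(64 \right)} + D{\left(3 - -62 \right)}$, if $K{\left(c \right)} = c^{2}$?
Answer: $\frac{155583}{38} \approx 4094.3$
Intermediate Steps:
$D{\left(n \right)} = \frac{2 n}{-141 + n}$
$K{\left(64 \right)} + D{\left(3 - -62 \right)} = 64^{2} + \frac{2 \left(3 - -62\right)}{-141 + \left(3 - -62\right)} = 4096 + \frac{2 \left(3 + 62\right)}{-141 + \left(3 + 62\right)} = 4096 + 2 \cdot 65 \frac{1}{-141 + 65} = 4096 + 2 \cdot 65 \frac{1}{-76} = 4096 + 2 \cdot 65 \left(- \frac{1}{76}\right) = 4096 - \frac{65}{38} = \frac{155583}{38}$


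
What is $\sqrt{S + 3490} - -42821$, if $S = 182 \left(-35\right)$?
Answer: $42821 + 24 i \sqrt{5} \approx 42821.0 + 53.666 i$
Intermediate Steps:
$S = -6370$
$\sqrt{S + 3490} - -42821 = \sqrt{-6370 + 3490} - -42821 = \sqrt{-2880} + 42821 = 24 i \sqrt{5} + 42821 = 42821 + 24 i \sqrt{5}$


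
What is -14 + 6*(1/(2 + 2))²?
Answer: -109/8 ≈ -13.625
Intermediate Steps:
-14 + 6*(1/(2 + 2))² = -14 + 6*(1/4)² = -14 + 6*(¼)² = -14 + 6*(1/16) = -14 + 3/8 = -109/8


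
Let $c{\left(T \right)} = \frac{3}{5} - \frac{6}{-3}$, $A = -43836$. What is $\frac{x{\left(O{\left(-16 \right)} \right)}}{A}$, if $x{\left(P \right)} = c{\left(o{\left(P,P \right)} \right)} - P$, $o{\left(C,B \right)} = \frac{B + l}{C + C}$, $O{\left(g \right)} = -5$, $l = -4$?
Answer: $- \frac{19}{109590} \approx -0.00017337$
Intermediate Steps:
$o{\left(C,B \right)} = \frac{-4 + B}{2 C}$ ($o{\left(C,B \right)} = \frac{B - 4}{C + C} = \frac{-4 + B}{2 C}$)
$c{\left(T \right)} = \frac{13}{5}$ ($c{\left(T \right)} = 3 \cdot \frac{1}{5} - -2 = \frac{3}{5} + 2 = \frac{13}{5}$)
$x{\left(P \right)} = \frac{13}{5} - P$
$\frac{x{\left(O{\left(-16 \right)} \right)}}{A} = \frac{\frac{13}{5} - -5}{-43836} = \left(\frac{13}{5} + 5\right) \left(- \frac{1}{43836}\right) = \frac{38}{5} \left(- \frac{1}{43836}\right) = - \frac{19}{109590}$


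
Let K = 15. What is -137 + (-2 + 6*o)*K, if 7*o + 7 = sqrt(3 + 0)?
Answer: -257 + 90*sqrt(3)/7 ≈ -234.73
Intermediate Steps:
o = -1 + sqrt(3)/7 (o = -1 + sqrt(3 + 0)/7 = -1 + sqrt(3)/7 ≈ -0.75256)
-137 + (-2 + 6*o)*K = -137 + (-2 + 6*(-1 + sqrt(3)/7))*15 = -137 + (-2 + (-6 + 6*sqrt(3)/7))*15 = -137 + (-8 + 6*sqrt(3)/7)*15 = -137 + (-120 + 90*sqrt(3)/7) = -257 + 90*sqrt(3)/7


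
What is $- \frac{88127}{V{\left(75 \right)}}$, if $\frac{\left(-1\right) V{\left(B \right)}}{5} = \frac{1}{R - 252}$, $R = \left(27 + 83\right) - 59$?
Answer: $- \frac{17713527}{5} \approx -3.5427 \cdot 10^{6}$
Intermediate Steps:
$R = 51$ ($R = 110 - 59 = 51$)
$V{\left(B \right)} = \frac{5}{201}$ ($V{\left(B \right)} = - \frac{5}{51 - 252} = - \frac{5}{-201} = \left(-5\right) \left(- \frac{1}{201}\right) = \frac{5}{201}$)
$- \frac{88127}{V{\left(75 \right)}} = - \frac{88127}{\frac{5}{201}} = \left(-88127\right) \frac{201}{5} = - \frac{17713527}{5}$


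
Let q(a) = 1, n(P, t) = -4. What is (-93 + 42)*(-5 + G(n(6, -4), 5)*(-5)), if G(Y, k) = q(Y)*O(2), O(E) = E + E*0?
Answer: 765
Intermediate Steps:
O(E) = E (O(E) = E + 0 = E)
G(Y, k) = 2 (G(Y, k) = 1*2 = 2)
(-93 + 42)*(-5 + G(n(6, -4), 5)*(-5)) = (-93 + 42)*(-5 + 2*(-5)) = -51*(-5 - 10) = -51*(-15) = 765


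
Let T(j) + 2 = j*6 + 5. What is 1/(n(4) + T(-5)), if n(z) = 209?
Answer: 1/182 ≈ 0.0054945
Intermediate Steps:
T(j) = 3 + 6*j (T(j) = -2 + (j*6 + 5) = -2 + (6*j + 5) = -2 + (5 + 6*j) = 3 + 6*j)
1/(n(4) + T(-5)) = 1/(209 + (3 + 6*(-5))) = 1/(209 + (3 - 30)) = 1/(209 - 27) = 1/182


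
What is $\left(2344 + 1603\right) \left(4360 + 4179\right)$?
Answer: $33703433$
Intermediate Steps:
$\left(2344 + 1603\right) \left(4360 + 4179\right) = 3947 \cdot 8539 = 33703433$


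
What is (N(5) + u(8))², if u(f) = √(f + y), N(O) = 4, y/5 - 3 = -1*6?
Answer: (4 + I*√7)² ≈ 9.0 + 21.166*I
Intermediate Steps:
y = -15 (y = 15 + 5*(-1*6) = 15 + 5*(-6) = 15 - 30 = -15)
u(f) = √(-15 + f) (u(f) = √(f - 15) = √(-15 + f))
(N(5) + u(8))² = (4 + √(-15 + 8))² = (4 + √(-7))² = (4 + I*√7)²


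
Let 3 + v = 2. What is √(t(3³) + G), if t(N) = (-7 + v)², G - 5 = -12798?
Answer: I*√12729 ≈ 112.82*I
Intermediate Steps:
v = -1 (v = -3 + 2 = -1)
G = -12793 (G = 5 - 12798 = -12793)
t(N) = 64 (t(N) = (-7 - 1)² = (-8)² = 64)
√(t(3³) + G) = √(64 - 12793) = √(-12729) = I*√12729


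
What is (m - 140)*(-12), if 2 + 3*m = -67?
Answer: 1956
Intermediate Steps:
m = -23 (m = -2/3 + (1/3)*(-67) = -2/3 - 67/3 = -23)
(m - 140)*(-12) = (-23 - 140)*(-12) = -163*(-12) = 1956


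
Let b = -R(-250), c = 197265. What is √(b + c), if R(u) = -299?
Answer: 2*√49391 ≈ 444.48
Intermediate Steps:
b = 299 (b = -1*(-299) = 299)
√(b + c) = √(299 + 197265) = √197564 = 2*√49391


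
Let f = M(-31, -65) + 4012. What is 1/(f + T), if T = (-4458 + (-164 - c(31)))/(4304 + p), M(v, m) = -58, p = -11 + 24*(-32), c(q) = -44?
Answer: 1175/4644424 ≈ 0.00025299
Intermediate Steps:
p = -779 (p = -11 - 768 = -779)
f = 3954 (f = -58 + 4012 = 3954)
T = -1526/1175 (T = (-4458 + (-164 - 1*(-44)))/(4304 - 779) = (-4458 + (-164 + 44))/3525 = (-4458 - 120)*(1/3525) = -4578*1/3525 = -1526/1175 ≈ -1.2987)
1/(f + T) = 1/(3954 - 1526/1175) = 1/(4644424/1175) = 1175/4644424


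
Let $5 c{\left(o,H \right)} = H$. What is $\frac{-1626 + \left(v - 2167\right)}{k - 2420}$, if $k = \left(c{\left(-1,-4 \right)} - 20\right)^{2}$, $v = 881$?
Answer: $\frac{18200}{12421} \approx 1.4653$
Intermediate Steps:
$c{\left(o,H \right)} = \frac{H}{5}$
$k = \frac{10816}{25}$ ($k = \left(\frac{1}{5} \left(-4\right) - 20\right)^{2} = \left(- \frac{4}{5} - 20\right)^{2} = \left(- \frac{104}{5}\right)^{2} = \frac{10816}{25} \approx 432.64$)
$\frac{-1626 + \left(v - 2167\right)}{k - 2420} = \frac{-1626 + \left(881 - 2167\right)}{\frac{10816}{25} - 2420} = \frac{-1626 + \left(881 - 2167\right)}{- \frac{49684}{25}} = \left(-1626 - 1286\right) \left(- \frac{25}{49684}\right) = \left(-2912\right) \left(- \frac{25}{49684}\right) = \frac{18200}{12421}$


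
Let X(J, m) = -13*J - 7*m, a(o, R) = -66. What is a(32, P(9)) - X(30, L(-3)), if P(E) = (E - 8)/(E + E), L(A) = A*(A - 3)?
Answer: 450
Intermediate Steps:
L(A) = A*(-3 + A)
P(E) = (-8 + E)/(2*E) (P(E) = (-8 + E)/((2*E)) = (-8 + E)*(1/(2*E)) = (-8 + E)/(2*E))
a(32, P(9)) - X(30, L(-3)) = -66 - (-13*30 - (-21)*(-3 - 3)) = -66 - (-390 - (-21)*(-6)) = -66 - (-390 - 7*18) = -66 - (-390 - 126) = -66 - 1*(-516) = -66 + 516 = 450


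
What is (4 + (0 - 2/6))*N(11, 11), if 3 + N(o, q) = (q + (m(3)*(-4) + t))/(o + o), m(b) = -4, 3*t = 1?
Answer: -58/9 ≈ -6.4444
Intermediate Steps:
t = ⅓ (t = (⅓)*1 = ⅓ ≈ 0.33333)
N(o, q) = -3 + (49/3 + q)/(2*o) (N(o, q) = -3 + (q + (-4*(-4) + ⅓))/(o + o) = -3 + (q + (16 + ⅓))/((2*o)) = -3 + (q + 49/3)*(1/(2*o)) = -3 + (49/3 + q)*(1/(2*o)) = -3 + (49/3 + q)/(2*o))
(4 + (0 - 2/6))*N(11, 11) = (4 + (0 - 2/6))*((⅙)*(49 - 18*11 + 3*11)/11) = (4 + (0 + (⅙)*(-2)))*((⅙)*(1/11)*(49 - 198 + 33)) = (4 + (0 - ⅓))*((⅙)*(1/11)*(-116)) = (4 - ⅓)*(-58/33) = (11/3)*(-58/33) = -58/9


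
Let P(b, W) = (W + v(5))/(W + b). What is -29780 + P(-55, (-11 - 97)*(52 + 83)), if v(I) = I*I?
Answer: -87163149/2927 ≈ -29779.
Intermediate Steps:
v(I) = I²
P(b, W) = (25 + W)/(W + b) (P(b, W) = (W + 5²)/(W + b) = (W + 25)/(W + b) = (25 + W)/(W + b))
-29780 + P(-55, (-11 - 97)*(52 + 83)) = -29780 + (25 + (-11 - 97)*(52 + 83))/((-11 - 97)*(52 + 83) - 55) = -29780 + (25 - 108*135)/(-108*135 - 55) = -29780 + (25 - 14580)/(-14580 - 55) = -29780 - 14555/(-14635) = -29780 - 1/14635*(-14555) = -29780 + 2911/2927 = -87163149/2927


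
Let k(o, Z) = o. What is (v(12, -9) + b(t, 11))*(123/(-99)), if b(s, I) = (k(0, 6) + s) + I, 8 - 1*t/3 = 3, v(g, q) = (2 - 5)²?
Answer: -1435/33 ≈ -43.485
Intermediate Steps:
v(g, q) = 9 (v(g, q) = (-3)² = 9)
t = 15 (t = 24 - 3*3 = 24 - 9 = 15)
b(s, I) = I + s (b(s, I) = (0 + s) + I = s + I = I + s)
(v(12, -9) + b(t, 11))*(123/(-99)) = (9 + (11 + 15))*(123/(-99)) = (9 + 26)*(123*(-1/99)) = 35*(-41/33) = -1435/33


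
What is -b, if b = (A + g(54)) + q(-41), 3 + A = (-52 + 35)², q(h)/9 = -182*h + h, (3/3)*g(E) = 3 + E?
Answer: -67132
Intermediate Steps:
g(E) = 3 + E
q(h) = -1629*h (q(h) = 9*(-182*h + h) = 9*(-181*h) = -1629*h)
A = 286 (A = -3 + (-52 + 35)² = -3 + (-17)² = -3 + 289 = 286)
b = 67132 (b = (286 + (3 + 54)) - 1629*(-41) = (286 + 57) + 66789 = 343 + 66789 = 67132)
-b = -1*67132 = -67132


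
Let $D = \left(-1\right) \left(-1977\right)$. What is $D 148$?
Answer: $292596$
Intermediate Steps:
$D = 1977$
$D 148 = 1977 \cdot 148 = 292596$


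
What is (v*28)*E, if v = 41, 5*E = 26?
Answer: 29848/5 ≈ 5969.6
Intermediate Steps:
E = 26/5 (E = (⅕)*26 = 26/5 ≈ 5.2000)
(v*28)*E = (41*28)*(26/5) = 1148*(26/5) = 29848/5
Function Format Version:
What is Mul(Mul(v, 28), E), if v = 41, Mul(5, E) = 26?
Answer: Rational(29848, 5) ≈ 5969.6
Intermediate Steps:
E = Rational(26, 5) (E = Mul(Rational(1, 5), 26) = Rational(26, 5) ≈ 5.2000)
Mul(Mul(v, 28), E) = Mul(Mul(41, 28), Rational(26, 5)) = Mul(1148, Rational(26, 5)) = Rational(29848, 5)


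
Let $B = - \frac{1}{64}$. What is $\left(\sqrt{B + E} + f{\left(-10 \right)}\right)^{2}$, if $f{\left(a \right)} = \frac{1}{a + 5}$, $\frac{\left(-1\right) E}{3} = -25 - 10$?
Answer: $\frac{168039}{1600} - \frac{\sqrt{6719}}{20} \approx 100.93$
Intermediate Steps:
$E = 105$ ($E = - 3 \left(-25 - 10\right) = \left(-3\right) \left(-35\right) = 105$)
$f{\left(a \right)} = \frac{1}{5 + a}$
$B = - \frac{1}{64}$ ($B = \left(-1\right) \frac{1}{64} = - \frac{1}{64} \approx -0.015625$)
$\left(\sqrt{B + E} + f{\left(-10 \right)}\right)^{2} = \left(\sqrt{- \frac{1}{64} + 105} + \frac{1}{5 - 10}\right)^{2} = \left(\sqrt{\frac{6719}{64}} + \frac{1}{-5}\right)^{2} = \left(\frac{\sqrt{6719}}{8} - \frac{1}{5}\right)^{2} = \left(- \frac{1}{5} + \frac{\sqrt{6719}}{8}\right)^{2}$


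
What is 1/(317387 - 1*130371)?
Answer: 1/187016 ≈ 5.3471e-6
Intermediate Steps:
1/(317387 - 1*130371) = 1/(317387 - 130371) = 1/187016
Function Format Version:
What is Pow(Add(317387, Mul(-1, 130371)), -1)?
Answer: Rational(1, 187016) ≈ 5.3471e-6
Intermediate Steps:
Pow(Add(317387, Mul(-1, 130371)), -1) = Pow(Add(317387, -130371), -1) = Pow(187016, -1) = Rational(1, 187016)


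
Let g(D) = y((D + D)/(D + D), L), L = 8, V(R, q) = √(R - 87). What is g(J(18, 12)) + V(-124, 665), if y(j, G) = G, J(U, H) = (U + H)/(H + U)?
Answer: 8 + I*√211 ≈ 8.0 + 14.526*I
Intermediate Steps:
V(R, q) = √(-87 + R)
J(U, H) = 1 (J(U, H) = (H + U)/(H + U) = 1)
g(D) = 8
g(J(18, 12)) + V(-124, 665) = 8 + √(-87 - 124) = 8 + √(-211) = 8 + I*√211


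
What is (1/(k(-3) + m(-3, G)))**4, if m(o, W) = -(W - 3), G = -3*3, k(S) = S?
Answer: 1/6561 ≈ 0.00015242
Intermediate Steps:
G = -9
m(o, W) = 3 - W (m(o, W) = -(-3 + W) = 3 - W)
(1/(k(-3) + m(-3, G)))**4 = (1/(-3 + (3 - 1*(-9))))**4 = (1/(-3 + (3 + 9)))**4 = (1/(-3 + 12))**4 = (1/9)**4 = 1/6561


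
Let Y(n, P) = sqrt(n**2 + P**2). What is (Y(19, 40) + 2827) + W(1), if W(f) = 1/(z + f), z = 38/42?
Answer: 113101/40 + sqrt(1961) ≈ 2871.8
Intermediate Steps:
z = 19/21 (z = 38*(1/42) = 19/21 ≈ 0.90476)
Y(n, P) = sqrt(P**2 + n**2)
W(f) = 1/(19/21 + f)
(Y(19, 40) + 2827) + W(1) = (sqrt(40**2 + 19**2) + 2827) + 21/(19 + 21*1) = (sqrt(1600 + 361) + 2827) + 21/(19 + 21) = (sqrt(1961) + 2827) + 21/40 = (2827 + sqrt(1961)) + 21*(1/40) = (2827 + sqrt(1961)) + 21/40 = 113101/40 + sqrt(1961)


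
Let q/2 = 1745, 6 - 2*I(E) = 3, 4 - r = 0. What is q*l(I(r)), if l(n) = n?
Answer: 5235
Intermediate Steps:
r = 4 (r = 4 - 1*0 = 4 + 0 = 4)
I(E) = 3/2 (I(E) = 3 - 1/2*3 = 3 - 3/2 = 3/2)
q = 3490 (q = 2*1745 = 3490)
q*l(I(r)) = 3490*(3/2) = 5235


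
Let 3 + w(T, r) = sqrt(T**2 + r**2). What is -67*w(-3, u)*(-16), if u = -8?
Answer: -3216 + 1072*sqrt(73) ≈ 5943.2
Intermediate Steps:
w(T, r) = -3 + sqrt(T**2 + r**2)
-67*w(-3, u)*(-16) = -67*(-3 + sqrt((-3)**2 + (-8)**2))*(-16) = -67*(-3 + sqrt(9 + 64))*(-16) = -67*(-3 + sqrt(73))*(-16) = (201 - 67*sqrt(73))*(-16) = -3216 + 1072*sqrt(73)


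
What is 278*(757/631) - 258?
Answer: 47648/631 ≈ 75.512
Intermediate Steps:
278*(757/631) - 258 = 210446/631 - 258 = 47648/631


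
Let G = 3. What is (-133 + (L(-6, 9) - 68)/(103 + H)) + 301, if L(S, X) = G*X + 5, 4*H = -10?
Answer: 11232/67 ≈ 167.64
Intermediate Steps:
H = -5/2 (H = (1/4)*(-10) = -5/2 ≈ -2.5000)
L(S, X) = 5 + 3*X (L(S, X) = 3*X + 5 = 5 + 3*X)
(-133 + (L(-6, 9) - 68)/(103 + H)) + 301 = (-133 + ((5 + 3*9) - 68)/(103 - 5/2)) + 301 = (-133 + ((5 + 27) - 68)/(201/2)) + 301 = (-133 + (32 - 68)*(2/201)) + 301 = (-133 - 36*2/201) + 301 = (-133 - 24/67) + 301 = -8935/67 + 301 = 11232/67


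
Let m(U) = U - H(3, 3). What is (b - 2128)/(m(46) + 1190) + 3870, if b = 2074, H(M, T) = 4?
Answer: 2383893/616 ≈ 3870.0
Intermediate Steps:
m(U) = -4 + U (m(U) = U - 1*4 = U - 4 = -4 + U)
(b - 2128)/(m(46) + 1190) + 3870 = (2074 - 2128)/((-4 + 46) + 1190) + 3870 = -54/(42 + 1190) + 3870 = -54/1232 + 3870 = -54*1/1232 + 3870 = -27/616 + 3870 = 2383893/616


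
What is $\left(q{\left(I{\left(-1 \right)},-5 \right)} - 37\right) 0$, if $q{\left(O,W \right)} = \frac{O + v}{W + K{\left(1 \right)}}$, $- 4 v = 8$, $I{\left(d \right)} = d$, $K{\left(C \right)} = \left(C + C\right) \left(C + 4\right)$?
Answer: $0$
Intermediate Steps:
$K{\left(C \right)} = 2 C \left(4 + C\right)$
$v = -2$ ($v = \left(- \frac{1}{4}\right) 8 = -2$)
$q{\left(O,W \right)} = \frac{-2 + O}{10 + W}$ ($q{\left(O,W \right)} = \frac{O - 2}{W + 2 \cdot 1 \left(4 + 1\right)} = \frac{-2 + O}{W + 2 \cdot 1 \cdot 5} = \frac{-2 + O}{W + 10} = \frac{-2 + O}{10 + W}$)
$\left(q{\left(I{\left(-1 \right)},-5 \right)} - 37\right) 0 = \left(\frac{-2 - 1}{10 - 5} - 37\right) 0 = \left(\frac{1}{5} \left(-3\right) - 37\right) 0 = \left(- \frac{3}{5} - 37\right) 0 = \left(- \frac{188}{5}\right) 0 = 0$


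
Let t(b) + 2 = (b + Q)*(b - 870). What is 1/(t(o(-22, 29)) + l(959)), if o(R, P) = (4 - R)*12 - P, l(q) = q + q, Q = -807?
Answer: 1/309504 ≈ 3.2310e-6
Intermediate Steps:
l(q) = 2*q
o(R, P) = 48 - P - 12*R (o(R, P) = (48 - 12*R) - P = 48 - P - 12*R)
t(b) = -2 + (-870 + b)*(-807 + b) (t(b) = -2 + (b - 807)*(b - 870) = -2 + (-807 + b)*(-870 + b) = -2 + (-870 + b)*(-807 + b))
1/(t(o(-22, 29)) + l(959)) = 1/((702088 + (48 - 1*29 - 12*(-22))**2 - 1677*(48 - 1*29 - 12*(-22))) + 2*959) = 1/((702088 + (48 - 29 + 264)**2 - 1677*(48 - 29 + 264)) + 1918) = 1/((702088 + 283**2 - 1677*283) + 1918) = 1/((702088 + 80089 - 474591) + 1918) = 1/(307586 + 1918) = 1/309504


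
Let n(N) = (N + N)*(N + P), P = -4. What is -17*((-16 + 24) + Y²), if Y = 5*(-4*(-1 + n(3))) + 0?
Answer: -333336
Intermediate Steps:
n(N) = 2*N*(-4 + N) (n(N) = (N + N)*(N - 4) = (2*N)*(-4 + N) = 2*N*(-4 + N))
Y = 140 (Y = 5*(-4*(-1 + 2*3*(-4 + 3))) + 0 = 5*(-4*(-1 + 2*3*(-1))) + 0 = 5*(-4*(-1 - 6)) + 0 = 5*(-4*(-7)) + 0 = 5*28 + 0 = 140 + 0 = 140)
-17*((-16 + 24) + Y²) = -17*((-16 + 24) + 140²) = -17*(8 + 19600) = -17*19608 = -333336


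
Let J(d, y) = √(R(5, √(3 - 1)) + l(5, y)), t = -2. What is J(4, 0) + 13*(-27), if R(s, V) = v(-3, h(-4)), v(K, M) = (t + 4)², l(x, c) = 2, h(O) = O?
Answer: -351 + √6 ≈ -348.55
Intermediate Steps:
v(K, M) = 4 (v(K, M) = (-2 + 4)² = 2² = 4)
R(s, V) = 4
J(d, y) = √6 (J(d, y) = √(4 + 2) = √6)
J(4, 0) + 13*(-27) = √6 + 13*(-27) = √6 - 351 = -351 + √6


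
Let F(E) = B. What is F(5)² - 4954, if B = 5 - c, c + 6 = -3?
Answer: -4758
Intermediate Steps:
c = -9 (c = -6 - 3 = -9)
B = 14 (B = 5 - 1*(-9) = 5 + 9 = 14)
F(E) = 14
F(5)² - 4954 = 14² - 4954 = 196 - 4954 = -4758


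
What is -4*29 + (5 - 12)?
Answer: -123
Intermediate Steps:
-4*29 + (5 - 12) = -116 - 7 = -123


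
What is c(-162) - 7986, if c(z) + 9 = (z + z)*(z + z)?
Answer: 96981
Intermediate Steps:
c(z) = -9 + 4*z² (c(z) = -9 + (z + z)*(z + z) = -9 + (2*z)*(2*z) = -9 + 4*z²)
c(-162) - 7986 = (-9 + 4*(-162)²) - 7986 = (-9 + 4*26244) - 7986 = (-9 + 104976) - 7986 = 104967 - 7986 = 96981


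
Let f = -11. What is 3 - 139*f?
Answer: 1532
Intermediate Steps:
3 - 139*f = 3 - 139*(-11) = 3 + 1529 = 1532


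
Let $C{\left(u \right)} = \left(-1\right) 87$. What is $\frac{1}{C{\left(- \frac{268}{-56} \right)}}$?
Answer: $- \frac{1}{87} \approx -0.011494$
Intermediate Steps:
$C{\left(u \right)} = -87$
$\frac{1}{C{\left(- \frac{268}{-56} \right)}} = \frac{1}{-87} = - \frac{1}{87}$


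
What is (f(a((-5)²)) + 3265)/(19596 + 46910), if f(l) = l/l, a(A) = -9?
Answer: 1633/33253 ≈ 0.049108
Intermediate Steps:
f(l) = 1
(f(a((-5)²)) + 3265)/(19596 + 46910) = (1 + 3265)/(19596 + 46910) = 3266/66506 = 3266*(1/66506) = 1633/33253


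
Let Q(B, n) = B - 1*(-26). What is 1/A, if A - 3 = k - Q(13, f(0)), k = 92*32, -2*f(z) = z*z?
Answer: 1/2908 ≈ 0.00034388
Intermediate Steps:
f(z) = -z²/2 (f(z) = -z*z/2 = -z²/2)
Q(B, n) = 26 + B (Q(B, n) = B + 26 = 26 + B)
k = 2944
A = 2908 (A = 3 + (2944 - (26 + 13)) = 3 + (2944 - 1*39) = 3 + (2944 - 39) = 3 + 2905 = 2908)
1/A = 1/2908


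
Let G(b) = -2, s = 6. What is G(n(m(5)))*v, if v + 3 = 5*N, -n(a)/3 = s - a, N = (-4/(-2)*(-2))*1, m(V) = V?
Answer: 46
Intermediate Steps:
N = -4 (N = (-4*(-½)*(-2))*1 = (2*(-2))*1 = -4*1 = -4)
n(a) = -18 + 3*a (n(a) = -3*(6 - a) = -18 + 3*a)
v = -23 (v = -3 + 5*(-4) = -3 - 20 = -23)
G(n(m(5)))*v = -2*(-23) = 46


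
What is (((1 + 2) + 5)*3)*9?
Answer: 216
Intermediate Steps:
(((1 + 2) + 5)*3)*9 = ((3 + 5)*3)*9 = (8*3)*9 = 24*9 = 216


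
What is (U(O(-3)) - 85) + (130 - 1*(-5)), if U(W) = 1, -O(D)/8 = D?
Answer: 51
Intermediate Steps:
O(D) = -8*D
(U(O(-3)) - 85) + (130 - 1*(-5)) = (1 - 85) + (130 - 1*(-5)) = -84 + (130 + 5) = -84 + 135 = 51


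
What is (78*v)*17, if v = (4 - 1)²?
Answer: 11934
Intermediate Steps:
v = 9 (v = 3² = 9)
(78*v)*17 = (78*9)*17 = 702*17 = 11934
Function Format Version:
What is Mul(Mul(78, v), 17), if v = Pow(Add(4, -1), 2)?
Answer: 11934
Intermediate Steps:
v = 9 (v = Pow(3, 2) = 9)
Mul(Mul(78, v), 17) = Mul(Mul(78, 9), 17) = Mul(702, 17) = 11934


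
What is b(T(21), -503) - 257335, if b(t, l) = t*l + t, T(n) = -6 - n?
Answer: -243781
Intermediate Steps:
b(t, l) = t + l*t (b(t, l) = l*t + t = t + l*t)
b(T(21), -503) - 257335 = (-6 - 1*21)*(1 - 503) - 257335 = (-6 - 21)*(-502) - 257335 = -27*(-502) - 257335 = 13554 - 257335 = -243781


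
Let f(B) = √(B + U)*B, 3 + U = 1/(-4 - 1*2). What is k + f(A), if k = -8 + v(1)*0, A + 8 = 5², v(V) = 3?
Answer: -8 + 17*√498/6 ≈ 55.228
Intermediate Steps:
U = -19/6 (U = -3 + 1/(-4 - 1*2) = -3 + 1/(-4 - 2) = -3 + 1/(-6) = -3 - ⅙ = -19/6 ≈ -3.1667)
A = 17 (A = -8 + 5² = -8 + 25 = 17)
f(B) = B*√(-19/6 + B) (f(B) = √(B - 19/6)*B = √(-19/6 + B)*B = B*√(-19/6 + B))
k = -8 (k = -8 + 3*0 = -8 + 0 = -8)
k + f(A) = -8 + (⅙)*17*√(-114 + 36*17) = -8 + (⅙)*17*√(-114 + 612) = -8 + (⅙)*17*√498 = -8 + 17*√498/6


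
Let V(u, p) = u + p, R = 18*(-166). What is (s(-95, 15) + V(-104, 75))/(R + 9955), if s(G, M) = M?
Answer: -14/6967 ≈ -0.0020095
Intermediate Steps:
R = -2988
V(u, p) = p + u
(s(-95, 15) + V(-104, 75))/(R + 9955) = (15 + (75 - 104))/(-2988 + 9955) = (15 - 29)/6967 = -14*1/6967 = -14/6967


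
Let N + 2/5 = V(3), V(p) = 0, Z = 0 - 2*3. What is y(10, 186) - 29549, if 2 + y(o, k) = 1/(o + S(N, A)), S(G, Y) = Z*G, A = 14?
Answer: -1832157/62 ≈ -29551.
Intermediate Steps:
Z = -6 (Z = 0 - 6 = -6)
N = -⅖ (N = -⅖ + 0 = -⅖ ≈ -0.40000)
S(G, Y) = -6*G
y(o, k) = -2 + 1/(12/5 + o) (y(o, k) = -2 + 1/(o - 6*(-⅖)) = -2 + 1/(o + 12/5) = -2 + 1/(12/5 + o))
y(10, 186) - 29549 = (-19 - 10*10)/(12 + 5*10) - 29549 = (-19 - 100)/(12 + 50) - 29549 = -119/62 - 29549 = -1832157/62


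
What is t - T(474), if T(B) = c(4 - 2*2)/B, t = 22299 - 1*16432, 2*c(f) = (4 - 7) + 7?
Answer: 1390478/237 ≈ 5867.0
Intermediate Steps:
c(f) = 2 (c(f) = ((4 - 7) + 7)/2 = (-3 + 7)/2 = (½)*4 = 2)
t = 5867 (t = 22299 - 16432 = 5867)
T(B) = 2/B
t - T(474) = 5867 - 2/474 = 5867 - 1*1/237 = 5867 - 1/237 = 1390478/237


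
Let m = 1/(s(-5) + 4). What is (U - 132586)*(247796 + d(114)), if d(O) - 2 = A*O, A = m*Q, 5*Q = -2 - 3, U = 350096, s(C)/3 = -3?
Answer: 53903502208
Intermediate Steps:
s(C) = -9 (s(C) = 3*(-3) = -9)
Q = -1 (Q = (-2 - 3)/5 = (1/5)*(-5) = -1)
m = -1/5 (m = 1/(-9 + 4) = 1/(-5) = -1/5 ≈ -0.20000)
A = 1/5 (A = -1/5*(-1) = 1/5 ≈ 0.20000)
d(O) = 2 + O/5
(U - 132586)*(247796 + d(114)) = (350096 - 132586)*(247796 + (2 + (1/5)*114)) = 217510*(247796 + (2 + 114/5)) = 217510*(247796 + 124/5) = 217510*(1239104/5) = 53903502208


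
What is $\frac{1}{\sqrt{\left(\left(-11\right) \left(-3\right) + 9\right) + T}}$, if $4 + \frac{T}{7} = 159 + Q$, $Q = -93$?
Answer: $\frac{\sqrt{119}}{238} \approx 0.045835$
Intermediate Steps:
$T = 434$ ($T = -28 + 7 \left(159 - 93\right) = -28 + 7 \cdot 66 = -28 + 462 = 434$)
$\frac{1}{\sqrt{\left(\left(-11\right) \left(-3\right) + 9\right) + T}} = \frac{1}{\sqrt{\left(\left(-11\right) \left(-3\right) + 9\right) + 434}} = \frac{1}{\sqrt{\left(33 + 9\right) + 434}} = \frac{1}{\sqrt{42 + 434}} = \frac{1}{\sqrt{476}} = \frac{1}{2 \sqrt{119}} = \frac{\sqrt{119}}{238}$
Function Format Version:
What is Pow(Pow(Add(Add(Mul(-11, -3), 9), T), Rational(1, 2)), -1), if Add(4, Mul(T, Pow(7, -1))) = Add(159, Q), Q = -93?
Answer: Mul(Rational(1, 238), Pow(119, Rational(1, 2))) ≈ 0.045835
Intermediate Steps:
T = 434 (T = Add(-28, Mul(7, Add(159, -93))) = Add(-28, Mul(7, 66)) = Add(-28, 462) = 434)
Pow(Pow(Add(Add(Mul(-11, -3), 9), T), Rational(1, 2)), -1) = Pow(Pow(Add(Add(Mul(-11, -3), 9), 434), Rational(1, 2)), -1) = Pow(Pow(Add(Add(33, 9), 434), Rational(1, 2)), -1) = Pow(Pow(Add(42, 434), Rational(1, 2)), -1) = Pow(Pow(476, Rational(1, 2)), -1) = Pow(Mul(2, Pow(119, Rational(1, 2))), -1) = Mul(Rational(1, 238), Pow(119, Rational(1, 2)))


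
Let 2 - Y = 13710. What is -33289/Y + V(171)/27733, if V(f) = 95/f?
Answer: 8308903073/3421475676 ≈ 2.4285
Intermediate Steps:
Y = -13708 (Y = 2 - 1*13710 = 2 - 13710 = -13708)
-33289/Y + V(171)/27733 = -33289/(-13708) + (95/171)/27733 = -33289*(-1/13708) + (95*(1/171))*(1/27733) = 33289/13708 + (5/9)*(1/27733) = 33289/13708 + 5/249597 = 8308903073/3421475676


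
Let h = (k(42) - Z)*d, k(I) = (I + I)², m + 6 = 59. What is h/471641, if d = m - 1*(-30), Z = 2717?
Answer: 360137/471641 ≈ 0.76358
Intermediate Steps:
m = 53 (m = -6 + 59 = 53)
k(I) = 4*I² (k(I) = (2*I)² = 4*I²)
d = 83 (d = 53 - 1*(-30) = 53 + 30 = 83)
h = 360137 (h = (4*42² - 1*2717)*83 = (4*1764 - 2717)*83 = (7056 - 2717)*83 = 4339*83 = 360137)
h/471641 = 360137/471641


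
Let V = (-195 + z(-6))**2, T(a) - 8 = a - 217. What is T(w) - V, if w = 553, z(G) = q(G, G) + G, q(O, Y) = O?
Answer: -42505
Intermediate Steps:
z(G) = 2*G (z(G) = G + G = 2*G)
T(a) = -209 + a (T(a) = 8 + (a - 217) = 8 + (-217 + a) = -209 + a)
V = 42849 (V = (-195 + 2*(-6))**2 = (-195 - 12)**2 = (-207)**2 = 42849)
T(w) - V = (-209 + 553) - 1*42849 = 344 - 42849 = -42505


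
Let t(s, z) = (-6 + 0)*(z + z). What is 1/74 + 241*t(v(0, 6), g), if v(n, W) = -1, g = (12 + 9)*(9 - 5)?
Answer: -17976671/74 ≈ -2.4293e+5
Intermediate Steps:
g = 84 (g = 21*4 = 84)
t(s, z) = -12*z
1/74 + 241*t(v(0, 6), g) = 1/74 + 241*(-12*84) = 1/74 + 241*(-1008) = 1/74 - 242928 = -17976671/74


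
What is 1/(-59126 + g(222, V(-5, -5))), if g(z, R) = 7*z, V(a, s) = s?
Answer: -1/57572 ≈ -1.7370e-5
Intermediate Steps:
1/(-59126 + g(222, V(-5, -5))) = 1/(-59126 + 7*222) = 1/(-59126 + 1554) = 1/(-57572) = -1/57572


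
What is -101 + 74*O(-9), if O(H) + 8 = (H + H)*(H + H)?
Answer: 23283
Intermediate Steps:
O(H) = -8 + 4*H² (O(H) = -8 + (H + H)*(H + H) = -8 + (2*H)*(2*H) = -8 + 4*H²)
-101 + 74*O(-9) = -101 + 74*(-8 + 4*(-9)²) = -101 + 74*(-8 + 4*81) = -101 + 74*(-8 + 324) = -101 + 74*316 = -101 + 23384 = 23283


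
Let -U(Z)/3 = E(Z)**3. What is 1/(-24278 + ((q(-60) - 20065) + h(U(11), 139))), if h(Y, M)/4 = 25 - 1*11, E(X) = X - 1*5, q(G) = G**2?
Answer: -1/40687 ≈ -2.4578e-5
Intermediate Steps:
E(X) = -5 + X (E(X) = X - 5 = -5 + X)
U(Z) = -3*(-5 + Z)**3
h(Y, M) = 56 (h(Y, M) = 4*(25 - 1*11) = 4*(25 - 11) = 4*14 = 56)
1/(-24278 + ((q(-60) - 20065) + h(U(11), 139))) = 1/(-24278 + (((-60)**2 - 20065) + 56)) = 1/(-24278 + ((3600 - 20065) + 56)) = 1/(-24278 + (-16465 + 56)) = 1/(-24278 - 16409) = 1/(-40687) = -1/40687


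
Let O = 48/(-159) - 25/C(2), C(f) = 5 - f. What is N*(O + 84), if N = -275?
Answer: -3295325/159 ≈ -20725.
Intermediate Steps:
O = -1373/159 (O = 48/(-159) - 25/(5 - 1*2) = 48*(-1/159) - 25/(5 - 2) = -16/53 - 25/3 = -1373/159 ≈ -8.6352)
N*(O + 84) = -275*(-1373/159 + 84) = -275*11983/159 = -3295325/159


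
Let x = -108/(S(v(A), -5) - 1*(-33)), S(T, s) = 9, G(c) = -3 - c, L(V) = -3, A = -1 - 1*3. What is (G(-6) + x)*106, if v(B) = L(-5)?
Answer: 318/7 ≈ 45.429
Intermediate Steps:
A = -4 (A = -1 - 3 = -4)
v(B) = -3
x = -18/7 (x = -108/(9 - 1*(-33)) = -108/(9 + 33) = -108/42 = -108*1/42 = -18/7 ≈ -2.5714)
(G(-6) + x)*106 = ((-3 - 1*(-6)) - 18/7)*106 = ((-3 + 6) - 18/7)*106 = (3 - 18/7)*106 = (3/7)*106 = 318/7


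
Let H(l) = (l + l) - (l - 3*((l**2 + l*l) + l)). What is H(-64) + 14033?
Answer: 38353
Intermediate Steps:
H(l) = 4*l + 6*l**2 (H(l) = 2*l - (l - 3*((l**2 + l**2) + l)) = 2*l - (l - 3*(2*l**2 + l)) = 2*l - (l - 3*(l + 2*l**2)) = 2*l - (l + (-6*l**2 - 3*l)) = 2*l - (-6*l**2 - 2*l) = 2*l + (2*l + 6*l**2) = 4*l + 6*l**2)
H(-64) + 14033 = 2*(-64)*(2 + 3*(-64)) + 14033 = 2*(-64)*(2 - 192) + 14033 = 2*(-64)*(-190) + 14033 = 24320 + 14033 = 38353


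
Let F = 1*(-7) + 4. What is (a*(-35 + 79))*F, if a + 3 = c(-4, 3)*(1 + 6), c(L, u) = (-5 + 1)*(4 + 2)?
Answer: 22572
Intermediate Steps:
c(L, u) = -24 (c(L, u) = -4*6 = -24)
a = -171 (a = -3 - 24*(1 + 6) = -3 - 24*7 = -3 - 168 = -171)
F = -3 (F = -7 + 4 = -3)
(a*(-35 + 79))*F = -171*(-35 + 79)*(-3) = -171*44*(-3) = -7524*(-3) = 22572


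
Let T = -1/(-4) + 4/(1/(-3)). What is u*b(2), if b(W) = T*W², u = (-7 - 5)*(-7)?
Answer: -3948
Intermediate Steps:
u = 84 (u = -12*(-7) = 84)
T = -47/4 (T = -1*(-¼) + 4/(-⅓) = ¼ + 4*(-3) = ¼ - 12 = -47/4 ≈ -11.750)
b(W) = -47*W²/4
u*b(2) = 84*(-47/4*2²) = 84*(-47/4*4) = 84*(-47) = -3948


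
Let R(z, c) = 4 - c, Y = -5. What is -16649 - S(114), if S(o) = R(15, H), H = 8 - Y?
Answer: -16640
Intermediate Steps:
H = 13 (H = 8 - 1*(-5) = 8 + 5 = 13)
S(o) = -9 (S(o) = 4 - 1*13 = 4 - 13 = -9)
-16649 - S(114) = -16649 - 1*(-9) = -16649 + 9 = -16640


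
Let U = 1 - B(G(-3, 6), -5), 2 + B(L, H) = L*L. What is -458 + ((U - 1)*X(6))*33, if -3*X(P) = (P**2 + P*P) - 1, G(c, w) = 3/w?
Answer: -7299/4 ≈ -1824.8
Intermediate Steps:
B(L, H) = -2 + L**2 (B(L, H) = -2 + L*L = -2 + L**2)
U = 11/4 (U = 1 - (-2 + (3/6)**2) = 1 - (-2 + (3*(1/6))**2) = 1 - (-2 + (1/2)**2) = 1 - (-2 + 1/4) = 1 - 1*(-7/4) = 1 + 7/4 = 11/4 ≈ 2.7500)
X(P) = 1/3 - 2*P**2/3 (X(P) = -((P**2 + P*P) - 1)/3 = -((P**2 + P**2) - 1)/3 = -(2*P**2 - 1)/3 = -(-1 + 2*P**2)/3 = 1/3 - 2*P**2/3)
-458 + ((U - 1)*X(6))*33 = -458 + ((11/4 - 1)*(1/3 - 2/3*6**2))*33 = -458 + (7*(1/3 - 2/3*36)/4)*33 = -458 + (7*(1/3 - 24)/4)*33 = -458 + ((7/4)*(-71/3))*33 = -458 - 497/12*33 = -458 - 5467/4 = -7299/4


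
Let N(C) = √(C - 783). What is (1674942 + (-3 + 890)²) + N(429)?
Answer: 2461711 + I*√354 ≈ 2.4617e+6 + 18.815*I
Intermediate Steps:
N(C) = √(-783 + C)
(1674942 + (-3 + 890)²) + N(429) = (1674942 + (-3 + 890)²) + √(-783 + 429) = (1674942 + 887²) + √(-354) = (1674942 + 786769) + I*√354 = 2461711 + I*√354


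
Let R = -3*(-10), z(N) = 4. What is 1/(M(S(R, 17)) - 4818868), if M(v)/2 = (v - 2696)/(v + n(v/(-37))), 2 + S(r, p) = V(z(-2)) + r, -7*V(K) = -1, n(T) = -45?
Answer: -59/284294537 ≈ -2.0753e-7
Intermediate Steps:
R = 30
V(K) = ⅐ (V(K) = -⅐*(-1) = ⅐)
S(r, p) = -13/7 + r (S(r, p) = -2 + (⅐ + r) = -13/7 + r)
M(v) = 2*(-2696 + v)/(-45 + v) (M(v) = 2*((v - 2696)/(v - 45)) = 2*((-2696 + v)/(-45 + v)) = 2*(-2696 + v)/(-45 + v))
1/(M(S(R, 17)) - 4818868) = 1/(2*(-2696 + (-13/7 + 30))/(-45 + (-13/7 + 30)) - 4818868) = 1/(2*(-2696 + 197/7)/(-45 + 197/7) - 4818868) = 1/(2*(-18675/7)/(-118/7) - 4818868) = 1/(2*(-7/118)*(-18675/7) - 4818868) = 1/(18675/59 - 4818868) = 1/(-284294537/59) = -59/284294537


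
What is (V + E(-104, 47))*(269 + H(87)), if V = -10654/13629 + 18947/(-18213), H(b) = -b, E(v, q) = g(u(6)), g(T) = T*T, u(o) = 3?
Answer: 1187836552/909249 ≈ 1306.4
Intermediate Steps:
g(T) = T**2
E(v, q) = 9 (E(v, q) = 3**2 = 9)
V = -21536665/11820237 (V = -10654*1/13629 + 18947*(-1/18213) = -1522/1947 - 18947/18213 = -21536665/11820237 ≈ -1.8220)
(V + E(-104, 47))*(269 + H(87)) = (-21536665/11820237 + 9)*(269 - 1*87) = 84845468*(269 - 87)/11820237 = (84845468/11820237)*182 = 1187836552/909249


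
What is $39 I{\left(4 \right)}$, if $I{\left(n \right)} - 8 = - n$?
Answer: $156$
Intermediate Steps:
$I{\left(n \right)} = 8 - n$
$39 I{\left(4 \right)} = 39 \left(8 - 4\right) = 39 \cdot 4 = 156$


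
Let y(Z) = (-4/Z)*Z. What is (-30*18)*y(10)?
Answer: 2160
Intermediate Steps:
y(Z) = -4
(-30*18)*y(10) = -30*18*(-4) = -540*(-4) = 2160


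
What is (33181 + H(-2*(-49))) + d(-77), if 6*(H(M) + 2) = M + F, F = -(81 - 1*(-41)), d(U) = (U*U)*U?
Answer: -423358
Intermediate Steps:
d(U) = U³ (d(U) = U²*U = U³)
F = -122 (F = -(81 + 41) = -1*122 = -122)
H(M) = -67/3 + M/6 (H(M) = -2 + (M - 122)/6 = -2 + (-122 + M)/6 = -2 + (-61/3 + M/6) = -67/3 + M/6)
(33181 + H(-2*(-49))) + d(-77) = (33181 + (-67/3 + (-2*(-49))/6)) + (-77)³ = (33181 + (-67/3 + (⅙)*98)) - 456533 = (33181 + (-67/3 + 49/3)) - 456533 = (33181 - 6) - 456533 = 33175 - 456533 = -423358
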